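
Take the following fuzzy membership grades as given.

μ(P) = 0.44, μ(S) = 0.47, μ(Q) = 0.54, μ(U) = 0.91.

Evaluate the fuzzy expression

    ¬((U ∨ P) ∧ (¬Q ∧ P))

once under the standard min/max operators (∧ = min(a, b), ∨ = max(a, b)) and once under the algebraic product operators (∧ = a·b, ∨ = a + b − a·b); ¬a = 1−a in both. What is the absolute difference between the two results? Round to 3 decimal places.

Under standard min/max:
  U ∨ P = max(a, b) on (0.91, 0.44) = 0.91
  ¬Q = 1 − 0.54 = 0.46
  ¬Q ∧ P = min(a, b) on (0.46, 0.44) = 0.44
  (U ∨ P) ∧ (¬Q ∧ P) = min(a, b) on (0.91, 0.44) = 0.44
  ¬((U ∨ P) ∧ (¬Q ∧ P)) = 1 − 0.44 = 0.56
  → value = 0.5600
Under algebraic product:
  U ∨ P = a + b − a·b on (0.9100, 0.4400) = 0.9496
  ¬Q = 1 − 0.5400 = 0.4600
  ¬Q ∧ P = a·b on (0.4600, 0.4400) = 0.2024
  (U ∨ P) ∧ (¬Q ∧ P) = a·b on (0.9496, 0.2024) = 0.1922
  ¬((U ∨ P) ∧ (¬Q ∧ P)) = 1 − 0.1922 = 0.8078
  → value = 0.8078
|0.5600 − 0.8078| = 0.248

0.248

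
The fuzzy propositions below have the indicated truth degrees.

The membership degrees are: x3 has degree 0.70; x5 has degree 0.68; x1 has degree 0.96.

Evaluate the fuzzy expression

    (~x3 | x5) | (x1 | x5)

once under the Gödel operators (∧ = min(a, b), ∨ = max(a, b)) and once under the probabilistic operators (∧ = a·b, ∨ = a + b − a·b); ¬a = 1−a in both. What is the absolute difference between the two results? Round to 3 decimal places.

0.037

Under Gödel:
  ~x3 = 1 − 0.70 = 0.30
  ~x3 | x5 = max(a, b) on (0.30, 0.68) = 0.68
  x1 | x5 = max(a, b) on (0.96, 0.68) = 0.96
  (~x3 | x5) | (x1 | x5) = max(a, b) on (0.68, 0.96) = 0.96
  → value = 0.9600
Under probabilistic:
  ~x3 = 1 − 0.7000 = 0.3000
  ~x3 | x5 = a + b − a·b on (0.3000, 0.6800) = 0.7760
  x1 | x5 = a + b − a·b on (0.9600, 0.6800) = 0.9872
  (~x3 | x5) | (x1 | x5) = a + b − a·b on (0.7760, 0.9872) = 0.9971
  → value = 0.9971
|0.9600 − 0.9971| = 0.037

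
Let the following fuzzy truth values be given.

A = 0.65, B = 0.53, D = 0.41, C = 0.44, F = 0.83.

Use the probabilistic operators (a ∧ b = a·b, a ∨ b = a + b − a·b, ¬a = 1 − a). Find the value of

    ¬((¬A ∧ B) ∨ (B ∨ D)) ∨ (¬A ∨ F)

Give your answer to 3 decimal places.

¬A = 1 − 0.6500 = 0.3500
¬A ∧ B = a·b on (0.3500, 0.5300) = 0.1855
B ∨ D = a + b − a·b on (0.5300, 0.4100) = 0.7227
(¬A ∧ B) ∨ (B ∨ D) = a + b − a·b on (0.1855, 0.7227) = 0.7741
¬((¬A ∧ B) ∨ (B ∨ D)) = 1 − 0.7741 = 0.2259
¬A = 1 − 0.6500 = 0.3500
¬A ∨ F = a + b − a·b on (0.3500, 0.8300) = 0.8895
¬((¬A ∧ B) ∨ (B ∨ D)) ∨ (¬A ∨ F) = a + b − a·b on (0.2259, 0.8895) = 0.9145

0.914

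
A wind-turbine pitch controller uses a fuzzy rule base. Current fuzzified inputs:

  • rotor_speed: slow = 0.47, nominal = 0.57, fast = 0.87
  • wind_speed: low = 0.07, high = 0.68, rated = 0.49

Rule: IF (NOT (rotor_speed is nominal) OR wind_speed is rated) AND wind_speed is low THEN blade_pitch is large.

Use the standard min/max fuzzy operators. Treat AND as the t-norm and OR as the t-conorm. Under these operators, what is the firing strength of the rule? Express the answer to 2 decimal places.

0.07

firing strength: (¬nominal=1−0.57=0.43 OR rated=0.49) = 0.49; AND[min(a, b)] with low=0.07 → w = 0.07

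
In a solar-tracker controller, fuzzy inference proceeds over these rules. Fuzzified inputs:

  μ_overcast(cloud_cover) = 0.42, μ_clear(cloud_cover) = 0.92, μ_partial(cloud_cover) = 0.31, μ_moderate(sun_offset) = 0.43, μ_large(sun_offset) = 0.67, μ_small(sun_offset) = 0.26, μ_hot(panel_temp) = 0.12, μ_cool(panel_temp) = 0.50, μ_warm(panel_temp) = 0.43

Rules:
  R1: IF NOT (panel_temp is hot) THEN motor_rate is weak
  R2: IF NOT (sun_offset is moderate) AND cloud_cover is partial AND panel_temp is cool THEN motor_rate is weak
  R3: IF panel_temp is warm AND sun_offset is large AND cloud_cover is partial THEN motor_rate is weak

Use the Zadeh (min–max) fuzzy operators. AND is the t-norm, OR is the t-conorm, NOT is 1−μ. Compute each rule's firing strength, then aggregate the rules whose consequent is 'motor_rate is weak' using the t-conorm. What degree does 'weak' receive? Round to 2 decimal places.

R1: ¬hot=1−0.12=0.88 → w = 0.88
R2: ¬moderate=1−0.43=0.57, partial=0.31, cool=0.50; AND[min(a, b)] → w = 0.31
R3: warm=0.43, large=0.67, partial=0.31; AND[min(a, b)] → w = 0.31
Rules with consequent 'weak': {R1, R2, R3} → strengths 0.88, 0.31, 0.31
Aggregate via t-conorm [max(a, b)]: 0.88

0.88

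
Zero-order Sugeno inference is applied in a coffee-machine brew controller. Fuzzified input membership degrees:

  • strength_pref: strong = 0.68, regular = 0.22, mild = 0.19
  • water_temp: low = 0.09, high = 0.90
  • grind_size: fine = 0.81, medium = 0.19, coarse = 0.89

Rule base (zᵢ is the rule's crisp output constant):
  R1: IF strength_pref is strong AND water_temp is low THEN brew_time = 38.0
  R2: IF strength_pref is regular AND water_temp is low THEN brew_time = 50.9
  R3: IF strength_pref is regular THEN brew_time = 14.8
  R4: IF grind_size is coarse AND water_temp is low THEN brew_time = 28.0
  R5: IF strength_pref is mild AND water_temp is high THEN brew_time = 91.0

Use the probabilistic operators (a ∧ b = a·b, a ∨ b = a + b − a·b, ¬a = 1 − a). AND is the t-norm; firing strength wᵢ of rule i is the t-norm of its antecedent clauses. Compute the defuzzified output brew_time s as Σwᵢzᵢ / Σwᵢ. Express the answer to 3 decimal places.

R1 (z=38.0): strong=0.68, low=0.09; AND[a·b] → w = 0.0612
R2 (z=50.9): regular=0.22, low=0.09; AND[a·b] → w = 0.0198
R3 (z=14.8): regular=0.22 → w = 0.2200
R4 (z=28.0): coarse=0.89, low=0.09; AND[a·b] → w = 0.0801
R5 (z=91.0): mild=0.19, high=0.90; AND[a·b] → w = 0.1710
Weighted average = (0.0612·38.0 + 0.0198·50.9 + 0.2200·14.8 + 0.0801·28.0 + 0.1710·91.0) / (0.0612 + 0.0198 + 0.2200 + 0.0801 + 0.1710)
  = 24.3932 / 0.5521 = 44.183

44.183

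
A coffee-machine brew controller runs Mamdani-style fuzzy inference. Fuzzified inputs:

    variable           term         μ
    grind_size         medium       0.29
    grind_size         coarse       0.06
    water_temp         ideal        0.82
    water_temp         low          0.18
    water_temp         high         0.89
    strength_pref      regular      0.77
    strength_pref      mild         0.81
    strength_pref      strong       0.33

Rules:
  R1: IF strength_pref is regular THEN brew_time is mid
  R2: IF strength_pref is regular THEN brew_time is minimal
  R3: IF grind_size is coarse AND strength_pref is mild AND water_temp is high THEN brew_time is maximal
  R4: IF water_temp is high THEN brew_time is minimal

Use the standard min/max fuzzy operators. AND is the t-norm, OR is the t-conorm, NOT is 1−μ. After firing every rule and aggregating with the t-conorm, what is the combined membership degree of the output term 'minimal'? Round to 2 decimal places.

0.89

R1: regular=0.77 → w = 0.77
R2: regular=0.77 → w = 0.77
R3: coarse=0.06, mild=0.81, high=0.89; AND[min(a, b)] → w = 0.06
R4: high=0.89 → w = 0.89
Rules with consequent 'minimal': {R2, R4} → strengths 0.77, 0.89
Aggregate via t-conorm [max(a, b)]: 0.89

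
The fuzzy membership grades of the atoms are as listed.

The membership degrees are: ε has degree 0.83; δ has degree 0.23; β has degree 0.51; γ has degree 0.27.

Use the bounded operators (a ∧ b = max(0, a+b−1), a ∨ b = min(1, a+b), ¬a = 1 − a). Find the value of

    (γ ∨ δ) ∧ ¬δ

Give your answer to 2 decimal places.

0.27

γ ∨ δ = min(1, a+b) on (0.27, 0.23) = 0.50
¬δ = 1 − 0.23 = 0.77
(γ ∨ δ) ∧ ¬δ = max(0, a+b−1) on (0.50, 0.77) = 0.27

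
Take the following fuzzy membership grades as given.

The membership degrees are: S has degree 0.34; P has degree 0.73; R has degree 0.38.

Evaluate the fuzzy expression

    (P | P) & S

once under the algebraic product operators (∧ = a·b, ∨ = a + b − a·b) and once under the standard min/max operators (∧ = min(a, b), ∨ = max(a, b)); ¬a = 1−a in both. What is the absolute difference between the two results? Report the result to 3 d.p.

Under algebraic product:
  P | P = a + b − a·b on (0.7300, 0.7300) = 0.9271
  (P | P) & S = a·b on (0.9271, 0.3400) = 0.3152
  → value = 0.3152
Under standard min/max:
  P | P = max(a, b) on (0.73, 0.73) = 0.73
  (P | P) & S = min(a, b) on (0.73, 0.34) = 0.34
  → value = 0.3400
|0.3152 − 0.3400| = 0.025

0.025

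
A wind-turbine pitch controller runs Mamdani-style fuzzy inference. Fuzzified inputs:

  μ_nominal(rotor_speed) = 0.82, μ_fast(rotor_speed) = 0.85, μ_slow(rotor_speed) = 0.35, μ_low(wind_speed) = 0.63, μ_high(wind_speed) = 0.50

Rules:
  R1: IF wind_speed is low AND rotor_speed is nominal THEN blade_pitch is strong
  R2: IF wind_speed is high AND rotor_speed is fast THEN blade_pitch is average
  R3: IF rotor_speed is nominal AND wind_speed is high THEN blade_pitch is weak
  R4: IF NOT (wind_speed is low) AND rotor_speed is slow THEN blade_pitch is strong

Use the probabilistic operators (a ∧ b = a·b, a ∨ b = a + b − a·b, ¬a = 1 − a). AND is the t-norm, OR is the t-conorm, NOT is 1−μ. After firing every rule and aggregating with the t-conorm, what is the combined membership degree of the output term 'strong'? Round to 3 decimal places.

R1: low=0.63, nominal=0.82; AND[a·b] → w = 0.5166
R2: high=0.50, fast=0.85; AND[a·b] → w = 0.4250
R3: nominal=0.82, high=0.50; AND[a·b] → w = 0.4100
R4: ¬low=1−0.63=0.37, slow=0.35; AND[a·b] → w = 0.1295
Rules with consequent 'strong': {R1, R4} → strengths 0.5166, 0.1295
Aggregate via t-conorm [a + b − a·b]: 0.5792

0.579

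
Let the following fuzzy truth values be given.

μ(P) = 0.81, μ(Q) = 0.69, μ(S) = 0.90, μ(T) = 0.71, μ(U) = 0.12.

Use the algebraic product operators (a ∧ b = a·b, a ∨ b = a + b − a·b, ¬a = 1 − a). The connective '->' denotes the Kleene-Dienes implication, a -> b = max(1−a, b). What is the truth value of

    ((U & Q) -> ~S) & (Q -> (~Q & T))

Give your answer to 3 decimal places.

U & Q = a·b on (0.1200, 0.6900) = 0.0828
~S = 1 − 0.9000 = 0.1000
(U & Q) -> ~S  [Kleene-Dienes: max(1−a, b)] with a=0.0828, b=0.1000 → 0.9172
~Q = 1 − 0.6900 = 0.3100
~Q & T = a·b on (0.3100, 0.7100) = 0.2201
Q -> (~Q & T)  [Kleene-Dienes: max(1−a, b)] with a=0.6900, b=0.2201 → 0.3100
((U & Q) -> ~S) & (Q -> (~Q & T)) = a·b on (0.9172, 0.3100) = 0.2843

0.284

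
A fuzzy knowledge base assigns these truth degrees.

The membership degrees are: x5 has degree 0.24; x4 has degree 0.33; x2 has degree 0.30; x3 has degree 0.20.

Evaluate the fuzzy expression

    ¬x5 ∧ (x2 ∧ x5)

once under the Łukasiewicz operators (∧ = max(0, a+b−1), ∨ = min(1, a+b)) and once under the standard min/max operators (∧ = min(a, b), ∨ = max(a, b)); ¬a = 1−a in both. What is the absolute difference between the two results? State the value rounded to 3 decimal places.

Under Łukasiewicz:
  ¬x5 = 1 − 0.24 = 0.76
  x2 ∧ x5 = max(0, a+b−1) on (0.30, 0.24) = 0.00
  ¬x5 ∧ (x2 ∧ x5) = max(0, a+b−1) on (0.76, 0.00) = 0.00
  → value = 0.0000
Under standard min/max:
  ¬x5 = 1 − 0.24 = 0.76
  x2 ∧ x5 = min(a, b) on (0.30, 0.24) = 0.24
  ¬x5 ∧ (x2 ∧ x5) = min(a, b) on (0.76, 0.24) = 0.24
  → value = 0.2400
|0.0000 − 0.2400| = 0.240

0.240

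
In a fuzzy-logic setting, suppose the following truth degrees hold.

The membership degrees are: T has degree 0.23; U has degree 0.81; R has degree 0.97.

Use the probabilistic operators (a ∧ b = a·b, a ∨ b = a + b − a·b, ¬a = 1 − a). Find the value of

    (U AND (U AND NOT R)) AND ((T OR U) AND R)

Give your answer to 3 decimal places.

NOT R = 1 − 0.9700 = 0.0300
U AND NOT R = a·b on (0.8100, 0.0300) = 0.0243
U AND (U AND NOT R) = a·b on (0.8100, 0.0243) = 0.0197
T OR U = a + b − a·b on (0.2300, 0.8100) = 0.8537
(T OR U) AND R = a·b on (0.8537, 0.9700) = 0.8281
(U AND (U AND NOT R)) AND ((T OR U) AND R) = a·b on (0.0197, 0.8281) = 0.0163

0.016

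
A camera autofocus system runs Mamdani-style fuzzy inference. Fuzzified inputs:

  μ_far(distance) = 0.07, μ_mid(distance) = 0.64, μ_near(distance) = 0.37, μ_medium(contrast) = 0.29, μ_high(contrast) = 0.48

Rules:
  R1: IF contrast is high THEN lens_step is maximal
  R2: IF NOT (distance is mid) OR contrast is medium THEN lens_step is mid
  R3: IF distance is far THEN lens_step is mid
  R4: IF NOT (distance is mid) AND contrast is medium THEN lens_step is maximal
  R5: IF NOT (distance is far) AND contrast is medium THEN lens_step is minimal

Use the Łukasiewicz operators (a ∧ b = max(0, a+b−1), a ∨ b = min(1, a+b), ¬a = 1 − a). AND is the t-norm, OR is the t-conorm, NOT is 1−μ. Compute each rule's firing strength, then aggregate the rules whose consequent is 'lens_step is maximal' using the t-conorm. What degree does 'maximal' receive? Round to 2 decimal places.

R1: high=0.48 → w = 0.48
R2: ¬mid=1−0.64=0.36, medium=0.29; OR[min(1, a+b)] → w = 0.65
R3: far=0.07 → w = 0.07
R4: ¬mid=1−0.64=0.36, medium=0.29; AND[max(0, a+b−1)] → w = 0.00
R5: ¬far=1−0.07=0.93, medium=0.29; AND[max(0, a+b−1)] → w = 0.22
Rules with consequent 'maximal': {R1, R4} → strengths 0.48, 0.00
Aggregate via t-conorm [min(1, a+b)]: 0.48

0.48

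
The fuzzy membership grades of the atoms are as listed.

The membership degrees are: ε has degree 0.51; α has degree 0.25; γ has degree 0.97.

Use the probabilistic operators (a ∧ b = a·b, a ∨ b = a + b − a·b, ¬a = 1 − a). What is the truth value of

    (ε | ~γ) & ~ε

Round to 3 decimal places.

0.257

~γ = 1 − 0.9700 = 0.0300
ε | ~γ = a + b − a·b on (0.5100, 0.0300) = 0.5247
~ε = 1 − 0.5100 = 0.4900
(ε | ~γ) & ~ε = a·b on (0.5247, 0.4900) = 0.2571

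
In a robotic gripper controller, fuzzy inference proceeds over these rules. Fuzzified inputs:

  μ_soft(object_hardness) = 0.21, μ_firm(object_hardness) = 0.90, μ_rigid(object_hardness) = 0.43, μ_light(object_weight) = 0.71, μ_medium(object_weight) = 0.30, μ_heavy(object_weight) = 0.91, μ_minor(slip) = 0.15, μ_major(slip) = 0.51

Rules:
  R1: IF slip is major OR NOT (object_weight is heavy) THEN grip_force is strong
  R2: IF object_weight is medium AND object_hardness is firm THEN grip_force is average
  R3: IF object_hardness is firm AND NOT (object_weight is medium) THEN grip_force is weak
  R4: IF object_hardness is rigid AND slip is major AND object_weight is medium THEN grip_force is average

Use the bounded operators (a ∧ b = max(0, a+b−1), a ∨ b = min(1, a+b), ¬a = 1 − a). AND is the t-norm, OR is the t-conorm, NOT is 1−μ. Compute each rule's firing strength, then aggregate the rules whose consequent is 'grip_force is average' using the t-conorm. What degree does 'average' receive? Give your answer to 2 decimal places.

0.20

R1: major=0.51, ¬heavy=1−0.91=0.09; OR[min(1, a+b)] → w = 0.60
R2: medium=0.30, firm=0.90; AND[max(0, a+b−1)] → w = 0.20
R3: firm=0.90, ¬medium=1−0.30=0.70; AND[max(0, a+b−1)] → w = 0.60
R4: rigid=0.43, major=0.51, medium=0.30; AND[max(0, a+b−1)] → w = 0.00
Rules with consequent 'average': {R2, R4} → strengths 0.20, 0.00
Aggregate via t-conorm [min(1, a+b)]: 0.20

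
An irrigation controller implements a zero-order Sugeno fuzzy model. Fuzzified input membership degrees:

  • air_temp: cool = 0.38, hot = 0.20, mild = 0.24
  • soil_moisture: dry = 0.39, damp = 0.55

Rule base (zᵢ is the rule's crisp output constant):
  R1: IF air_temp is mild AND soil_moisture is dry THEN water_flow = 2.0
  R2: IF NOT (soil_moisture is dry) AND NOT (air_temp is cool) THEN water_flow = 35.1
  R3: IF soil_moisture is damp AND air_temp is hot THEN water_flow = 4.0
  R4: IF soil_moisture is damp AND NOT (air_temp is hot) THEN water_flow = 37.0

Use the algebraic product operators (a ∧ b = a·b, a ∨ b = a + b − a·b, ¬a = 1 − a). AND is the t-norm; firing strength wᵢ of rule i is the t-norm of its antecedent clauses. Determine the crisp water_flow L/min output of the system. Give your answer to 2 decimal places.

R1 (z=2.0): mild=0.24, dry=0.39; AND[a·b] → w = 0.0936
R2 (z=35.1): ¬dry=1−0.39=0.61, ¬cool=1−0.38=0.62; AND[a·b] → w = 0.3782
R3 (z=4.0): damp=0.55, hot=0.20; AND[a·b] → w = 0.1100
R4 (z=37.0): damp=0.55, ¬hot=1−0.20=0.80; AND[a·b] → w = 0.4400
Weighted average = (0.0936·2.0 + 0.3782·35.1 + 0.1100·4.0 + 0.4400·37.0) / (0.0936 + 0.3782 + 0.1100 + 0.4400)
  = 30.1820 / 1.0218 = 29.54

29.54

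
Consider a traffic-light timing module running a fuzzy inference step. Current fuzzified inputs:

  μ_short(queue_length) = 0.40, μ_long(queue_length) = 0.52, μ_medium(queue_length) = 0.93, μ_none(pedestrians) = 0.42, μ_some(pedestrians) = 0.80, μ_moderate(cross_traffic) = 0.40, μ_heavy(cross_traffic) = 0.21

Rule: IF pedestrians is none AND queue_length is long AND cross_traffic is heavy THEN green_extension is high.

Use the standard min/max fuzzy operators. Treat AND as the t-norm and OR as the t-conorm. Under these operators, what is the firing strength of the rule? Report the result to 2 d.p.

0.21

firing strength: none=0.42, long=0.52, heavy=0.21; AND[min(a, b)] → w = 0.21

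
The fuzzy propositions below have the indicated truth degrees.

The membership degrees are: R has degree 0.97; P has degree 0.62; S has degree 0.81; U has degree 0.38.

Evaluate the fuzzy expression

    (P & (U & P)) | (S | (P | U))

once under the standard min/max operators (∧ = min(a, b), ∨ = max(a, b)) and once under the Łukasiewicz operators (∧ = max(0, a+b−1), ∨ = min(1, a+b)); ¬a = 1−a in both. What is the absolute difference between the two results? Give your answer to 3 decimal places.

0.190

Under standard min/max:
  U & P = min(a, b) on (0.38, 0.62) = 0.38
  P & (U & P) = min(a, b) on (0.62, 0.38) = 0.38
  P | U = max(a, b) on (0.62, 0.38) = 0.62
  S | (P | U) = max(a, b) on (0.81, 0.62) = 0.81
  (P & (U & P)) | (S | (P | U)) = max(a, b) on (0.38, 0.81) = 0.81
  → value = 0.8100
Under Łukasiewicz:
  U & P = max(0, a+b−1) on (0.38, 0.62) = 0.00
  P & (U & P) = max(0, a+b−1) on (0.62, 0.00) = 0.00
  P | U = min(1, a+b) on (0.62, 0.38) = 1.00
  S | (P | U) = min(1, a+b) on (0.81, 1.00) = 1.00
  (P & (U & P)) | (S | (P | U)) = min(1, a+b) on (0.00, 1.00) = 1.00
  → value = 1.0000
|0.8100 − 1.0000| = 0.190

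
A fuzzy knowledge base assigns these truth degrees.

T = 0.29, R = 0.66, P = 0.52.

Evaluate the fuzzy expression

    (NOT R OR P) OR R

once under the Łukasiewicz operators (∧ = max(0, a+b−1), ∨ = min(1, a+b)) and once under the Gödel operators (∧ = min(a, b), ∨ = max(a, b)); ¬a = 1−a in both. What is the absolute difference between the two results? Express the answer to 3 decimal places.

0.340

Under Łukasiewicz:
  NOT R = 1 − 0.66 = 0.34
  NOT R OR P = min(1, a+b) on (0.34, 0.52) = 0.86
  (NOT R OR P) OR R = min(1, a+b) on (0.86, 0.66) = 1.00
  → value = 1.0000
Under Gödel:
  NOT R = 1 − 0.66 = 0.34
  NOT R OR P = max(a, b) on (0.34, 0.52) = 0.52
  (NOT R OR P) OR R = max(a, b) on (0.52, 0.66) = 0.66
  → value = 0.6600
|1.0000 − 0.6600| = 0.340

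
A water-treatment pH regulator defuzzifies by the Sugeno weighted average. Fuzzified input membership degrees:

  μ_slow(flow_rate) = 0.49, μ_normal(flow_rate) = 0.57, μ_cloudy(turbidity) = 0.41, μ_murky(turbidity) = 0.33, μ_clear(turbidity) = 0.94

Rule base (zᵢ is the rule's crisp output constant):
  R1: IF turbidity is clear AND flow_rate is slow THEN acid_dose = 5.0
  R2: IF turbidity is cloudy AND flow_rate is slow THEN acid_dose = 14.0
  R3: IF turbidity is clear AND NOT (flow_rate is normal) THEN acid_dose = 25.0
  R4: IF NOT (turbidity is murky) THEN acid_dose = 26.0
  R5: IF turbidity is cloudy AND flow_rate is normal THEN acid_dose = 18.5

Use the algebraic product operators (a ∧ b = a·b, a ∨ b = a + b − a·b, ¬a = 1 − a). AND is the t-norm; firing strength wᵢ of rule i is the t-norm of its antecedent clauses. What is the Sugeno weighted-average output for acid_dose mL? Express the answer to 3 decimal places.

18.769

R1 (z=5.0): clear=0.94, slow=0.49; AND[a·b] → w = 0.4606
R2 (z=14.0): cloudy=0.41, slow=0.49; AND[a·b] → w = 0.2009
R3 (z=25.0): clear=0.94, ¬normal=1−0.57=0.43; AND[a·b] → w = 0.4042
R4 (z=26.0): ¬murky=1−0.33=0.67 → w = 0.6700
R5 (z=18.5): cloudy=0.41, normal=0.57; AND[a·b] → w = 0.2337
Weighted average = (0.4606·5.0 + 0.2009·14.0 + 0.4042·25.0 + 0.6700·26.0 + 0.2337·18.5) / (0.4606 + 0.2009 + 0.4042 + 0.6700 + 0.2337)
  = 36.9641 / 1.9694 = 18.769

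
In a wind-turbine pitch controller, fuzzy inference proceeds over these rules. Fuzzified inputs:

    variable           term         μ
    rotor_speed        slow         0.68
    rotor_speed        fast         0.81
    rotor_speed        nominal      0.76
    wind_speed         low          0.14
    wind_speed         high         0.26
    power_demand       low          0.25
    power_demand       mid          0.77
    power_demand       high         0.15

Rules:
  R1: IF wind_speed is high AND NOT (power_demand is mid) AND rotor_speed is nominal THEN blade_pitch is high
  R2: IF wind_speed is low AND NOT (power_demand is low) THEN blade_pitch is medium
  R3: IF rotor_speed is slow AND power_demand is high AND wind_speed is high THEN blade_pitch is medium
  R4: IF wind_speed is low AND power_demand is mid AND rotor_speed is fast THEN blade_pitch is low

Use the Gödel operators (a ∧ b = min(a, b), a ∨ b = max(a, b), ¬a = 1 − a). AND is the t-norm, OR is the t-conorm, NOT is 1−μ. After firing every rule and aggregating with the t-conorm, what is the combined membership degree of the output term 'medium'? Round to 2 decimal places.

R1: high=0.26, ¬mid=1−0.77=0.23, nominal=0.76; AND[min(a, b)] → w = 0.23
R2: low=0.14, ¬low=1−0.25=0.75; AND[min(a, b)] → w = 0.14
R3: slow=0.68, high=0.15, high=0.26; AND[min(a, b)] → w = 0.15
R4: low=0.14, mid=0.77, fast=0.81; AND[min(a, b)] → w = 0.14
Rules with consequent 'medium': {R2, R3} → strengths 0.14, 0.15
Aggregate via t-conorm [max(a, b)]: 0.15

0.15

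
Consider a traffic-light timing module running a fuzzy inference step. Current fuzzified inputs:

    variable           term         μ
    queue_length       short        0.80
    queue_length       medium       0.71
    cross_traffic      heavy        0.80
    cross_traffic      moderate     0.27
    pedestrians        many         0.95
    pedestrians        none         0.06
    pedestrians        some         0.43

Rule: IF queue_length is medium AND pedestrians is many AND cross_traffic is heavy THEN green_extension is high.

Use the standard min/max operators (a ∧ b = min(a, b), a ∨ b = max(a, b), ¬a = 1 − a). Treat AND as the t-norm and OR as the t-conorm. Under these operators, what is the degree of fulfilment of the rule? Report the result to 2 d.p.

firing strength: medium=0.71, many=0.95, heavy=0.80; AND[min(a, b)] → w = 0.71

0.71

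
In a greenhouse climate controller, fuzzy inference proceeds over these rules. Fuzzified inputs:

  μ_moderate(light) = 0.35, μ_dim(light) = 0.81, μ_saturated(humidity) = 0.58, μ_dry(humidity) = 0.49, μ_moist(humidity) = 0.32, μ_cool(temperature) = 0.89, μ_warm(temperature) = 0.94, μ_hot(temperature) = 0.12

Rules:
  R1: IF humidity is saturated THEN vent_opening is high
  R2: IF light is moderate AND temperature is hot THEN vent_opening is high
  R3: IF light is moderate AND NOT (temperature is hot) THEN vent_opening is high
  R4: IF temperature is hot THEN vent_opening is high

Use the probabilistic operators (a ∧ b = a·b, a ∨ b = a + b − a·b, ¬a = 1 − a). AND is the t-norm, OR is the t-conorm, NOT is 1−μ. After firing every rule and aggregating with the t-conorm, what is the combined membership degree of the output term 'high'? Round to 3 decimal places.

R1: saturated=0.58 → w = 0.5800
R2: moderate=0.35, hot=0.12; AND[a·b] → w = 0.0420
R3: moderate=0.35, ¬hot=1−0.12=0.88; AND[a·b] → w = 0.3080
R4: hot=0.12 → w = 0.1200
Rules with consequent 'high': {R1, R2, R3, R4} → strengths 0.5800, 0.0420, 0.3080, 0.1200
Aggregate via t-conorm [a + b − a·b]: 0.7550

0.755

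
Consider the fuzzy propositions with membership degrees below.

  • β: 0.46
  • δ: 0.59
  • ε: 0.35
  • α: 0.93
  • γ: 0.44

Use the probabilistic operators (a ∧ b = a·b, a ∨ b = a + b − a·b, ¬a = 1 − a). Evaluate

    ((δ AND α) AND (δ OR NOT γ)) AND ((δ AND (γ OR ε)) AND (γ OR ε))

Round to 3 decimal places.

δ AND α = a·b on (0.5900, 0.9300) = 0.5487
NOT γ = 1 − 0.4400 = 0.5600
δ OR NOT γ = a + b − a·b on (0.5900, 0.5600) = 0.8196
(δ AND α) AND (δ OR NOT γ) = a·b on (0.5487, 0.8196) = 0.4497
γ OR ε = a + b − a·b on (0.4400, 0.3500) = 0.6360
δ AND (γ OR ε) = a·b on (0.5900, 0.6360) = 0.3752
γ OR ε = a + b − a·b on (0.4400, 0.3500) = 0.6360
(δ AND (γ OR ε)) AND (γ OR ε) = a·b on (0.3752, 0.6360) = 0.2387
((δ AND α) AND (δ OR NOT γ)) AND ((δ AND (γ OR ε)) AND (γ OR ε)) = a·b on (0.4497, 0.2387) = 0.1073

0.107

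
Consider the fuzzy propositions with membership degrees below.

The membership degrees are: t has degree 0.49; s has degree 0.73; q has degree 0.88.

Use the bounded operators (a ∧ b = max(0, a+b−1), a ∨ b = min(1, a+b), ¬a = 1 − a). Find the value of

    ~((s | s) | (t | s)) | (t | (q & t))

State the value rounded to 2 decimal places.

0.86

s | s = min(1, a+b) on (0.73, 0.73) = 1.00
t | s = min(1, a+b) on (0.49, 0.73) = 1.00
(s | s) | (t | s) = min(1, a+b) on (1.00, 1.00) = 1.00
~((s | s) | (t | s)) = 1 − 1.00 = 0.00
q & t = max(0, a+b−1) on (0.88, 0.49) = 0.37
t | (q & t) = min(1, a+b) on (0.49, 0.37) = 0.86
~((s | s) | (t | s)) | (t | (q & t)) = min(1, a+b) on (0.00, 0.86) = 0.86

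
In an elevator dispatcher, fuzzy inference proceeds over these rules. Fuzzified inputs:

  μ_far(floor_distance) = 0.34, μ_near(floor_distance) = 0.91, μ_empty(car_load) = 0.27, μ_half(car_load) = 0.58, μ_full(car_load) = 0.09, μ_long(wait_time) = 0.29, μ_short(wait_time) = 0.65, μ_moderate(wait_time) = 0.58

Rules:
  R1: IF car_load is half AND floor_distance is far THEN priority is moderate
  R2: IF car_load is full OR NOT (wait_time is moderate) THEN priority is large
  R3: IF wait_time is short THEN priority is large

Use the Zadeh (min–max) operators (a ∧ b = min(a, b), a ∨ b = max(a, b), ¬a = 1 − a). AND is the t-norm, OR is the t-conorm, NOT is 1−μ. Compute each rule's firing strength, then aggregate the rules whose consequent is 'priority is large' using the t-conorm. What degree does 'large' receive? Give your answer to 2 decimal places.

0.65

R1: half=0.58, far=0.34; AND[min(a, b)] → w = 0.34
R2: full=0.09, ¬moderate=1−0.58=0.42; OR[max(a, b)] → w = 0.42
R3: short=0.65 → w = 0.65
Rules with consequent 'large': {R2, R3} → strengths 0.42, 0.65
Aggregate via t-conorm [max(a, b)]: 0.65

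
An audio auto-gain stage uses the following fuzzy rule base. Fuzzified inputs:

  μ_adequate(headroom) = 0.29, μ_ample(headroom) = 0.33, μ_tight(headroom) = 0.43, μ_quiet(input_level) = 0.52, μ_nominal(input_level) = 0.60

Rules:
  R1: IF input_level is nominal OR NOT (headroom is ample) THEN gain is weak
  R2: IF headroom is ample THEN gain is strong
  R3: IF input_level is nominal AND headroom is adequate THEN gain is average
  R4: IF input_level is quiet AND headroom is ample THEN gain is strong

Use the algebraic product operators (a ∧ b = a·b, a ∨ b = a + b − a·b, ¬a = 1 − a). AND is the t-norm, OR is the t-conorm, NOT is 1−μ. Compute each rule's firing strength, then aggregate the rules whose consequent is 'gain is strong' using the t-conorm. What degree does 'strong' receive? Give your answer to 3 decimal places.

R1: nominal=0.60, ¬ample=1−0.33=0.67; OR[a + b − a·b] → w = 0.8680
R2: ample=0.33 → w = 0.3300
R3: nominal=0.60, adequate=0.29; AND[a·b] → w = 0.1740
R4: quiet=0.52, ample=0.33; AND[a·b] → w = 0.1716
Rules with consequent 'strong': {R2, R4} → strengths 0.3300, 0.1716
Aggregate via t-conorm [a + b − a·b]: 0.4450

0.445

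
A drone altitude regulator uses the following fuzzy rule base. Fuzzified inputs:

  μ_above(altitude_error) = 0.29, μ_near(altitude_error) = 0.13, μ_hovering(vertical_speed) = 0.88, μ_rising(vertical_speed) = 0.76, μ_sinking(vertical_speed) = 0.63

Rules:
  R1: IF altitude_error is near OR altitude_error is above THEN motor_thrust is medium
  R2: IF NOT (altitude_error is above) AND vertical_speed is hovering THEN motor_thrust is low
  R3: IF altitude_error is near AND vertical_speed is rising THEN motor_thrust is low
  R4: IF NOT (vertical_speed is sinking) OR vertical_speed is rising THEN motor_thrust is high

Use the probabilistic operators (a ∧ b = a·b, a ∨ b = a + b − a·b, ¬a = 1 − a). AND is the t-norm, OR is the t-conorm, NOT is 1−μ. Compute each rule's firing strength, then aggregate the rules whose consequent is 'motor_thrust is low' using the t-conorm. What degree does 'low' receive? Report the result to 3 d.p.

0.662

R1: near=0.13, above=0.29; OR[a + b − a·b] → w = 0.3823
R2: ¬above=1−0.29=0.71, hovering=0.88; AND[a·b] → w = 0.6248
R3: near=0.13, rising=0.76; AND[a·b] → w = 0.0988
R4: ¬sinking=1−0.63=0.37, rising=0.76; OR[a + b − a·b] → w = 0.8488
Rules with consequent 'low': {R2, R3} → strengths 0.6248, 0.0988
Aggregate via t-conorm [a + b − a·b]: 0.6619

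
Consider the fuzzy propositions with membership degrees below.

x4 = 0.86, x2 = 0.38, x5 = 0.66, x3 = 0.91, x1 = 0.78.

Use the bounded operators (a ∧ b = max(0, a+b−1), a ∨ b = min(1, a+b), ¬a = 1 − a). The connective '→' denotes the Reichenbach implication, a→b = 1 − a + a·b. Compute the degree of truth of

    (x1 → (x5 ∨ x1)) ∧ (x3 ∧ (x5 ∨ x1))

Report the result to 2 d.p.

x5 ∨ x1 = min(1, a+b) on (0.66, 0.78) = 1.00
x1 → (x5 ∨ x1)  [Reichenbach: 1 − a + a·b] with a=0.78, b=1.00 → 1.00
x5 ∨ x1 = min(1, a+b) on (0.66, 0.78) = 1.00
x3 ∧ (x5 ∨ x1) = max(0, a+b−1) on (0.91, 1.00) = 0.91
(x1 → (x5 ∨ x1)) ∧ (x3 ∧ (x5 ∨ x1)) = max(0, a+b−1) on (1.00, 0.91) = 0.91

0.91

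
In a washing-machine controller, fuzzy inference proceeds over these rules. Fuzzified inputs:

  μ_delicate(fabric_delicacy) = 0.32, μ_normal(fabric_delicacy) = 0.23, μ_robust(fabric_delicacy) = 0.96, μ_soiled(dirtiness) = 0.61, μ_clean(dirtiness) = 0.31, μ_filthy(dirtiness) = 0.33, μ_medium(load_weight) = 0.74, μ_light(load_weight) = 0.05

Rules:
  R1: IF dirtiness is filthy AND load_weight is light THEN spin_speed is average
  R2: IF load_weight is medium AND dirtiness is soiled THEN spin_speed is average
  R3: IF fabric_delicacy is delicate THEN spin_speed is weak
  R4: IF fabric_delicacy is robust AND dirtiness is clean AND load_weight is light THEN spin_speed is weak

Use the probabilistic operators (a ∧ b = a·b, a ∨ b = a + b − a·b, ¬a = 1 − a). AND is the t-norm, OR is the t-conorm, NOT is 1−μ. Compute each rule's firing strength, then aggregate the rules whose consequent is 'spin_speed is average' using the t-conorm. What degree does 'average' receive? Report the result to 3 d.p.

0.460

R1: filthy=0.33, light=0.05; AND[a·b] → w = 0.0165
R2: medium=0.74, soiled=0.61; AND[a·b] → w = 0.4514
R3: delicate=0.32 → w = 0.3200
R4: robust=0.96, clean=0.31, light=0.05; AND[a·b] → w = 0.0149
Rules with consequent 'average': {R1, R2} → strengths 0.0165, 0.4514
Aggregate via t-conorm [a + b − a·b]: 0.4605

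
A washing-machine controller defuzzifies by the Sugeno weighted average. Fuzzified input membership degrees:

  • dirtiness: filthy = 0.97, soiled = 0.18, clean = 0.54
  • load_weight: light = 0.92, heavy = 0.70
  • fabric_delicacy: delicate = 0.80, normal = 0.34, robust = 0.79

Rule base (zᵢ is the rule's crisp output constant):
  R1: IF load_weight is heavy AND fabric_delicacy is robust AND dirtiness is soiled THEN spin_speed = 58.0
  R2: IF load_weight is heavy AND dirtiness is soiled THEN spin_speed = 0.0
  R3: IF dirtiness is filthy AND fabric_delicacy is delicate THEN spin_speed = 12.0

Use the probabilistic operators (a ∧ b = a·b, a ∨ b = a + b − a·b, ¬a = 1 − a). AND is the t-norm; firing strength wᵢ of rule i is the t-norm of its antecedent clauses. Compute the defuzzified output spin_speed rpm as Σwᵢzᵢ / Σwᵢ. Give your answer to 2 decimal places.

R1 (z=58.0): heavy=0.70, robust=0.79, soiled=0.18; AND[a·b] → w = 0.0995
R2 (z=0.0): heavy=0.70, soiled=0.18; AND[a·b] → w = 0.1260
R3 (z=12.0): filthy=0.97, delicate=0.80; AND[a·b] → w = 0.7760
Weighted average = (0.0995·58.0 + 0.1260·0.0 + 0.7760·12.0) / (0.0995 + 0.1260 + 0.7760)
  = 15.0853 / 1.0015 = 15.06

15.06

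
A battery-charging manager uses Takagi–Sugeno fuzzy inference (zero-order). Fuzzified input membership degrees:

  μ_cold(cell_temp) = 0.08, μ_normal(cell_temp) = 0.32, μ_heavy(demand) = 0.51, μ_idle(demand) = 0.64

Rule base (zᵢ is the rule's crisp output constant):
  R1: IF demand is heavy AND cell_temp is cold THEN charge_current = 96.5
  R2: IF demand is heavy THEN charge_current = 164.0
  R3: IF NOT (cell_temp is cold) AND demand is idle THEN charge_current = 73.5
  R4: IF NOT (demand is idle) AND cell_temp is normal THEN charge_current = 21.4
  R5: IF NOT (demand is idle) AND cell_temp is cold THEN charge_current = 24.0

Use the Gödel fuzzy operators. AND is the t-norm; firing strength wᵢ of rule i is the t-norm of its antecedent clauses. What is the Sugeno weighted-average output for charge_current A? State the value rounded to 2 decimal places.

R1 (z=96.5): heavy=0.51, cold=0.08; AND[min(a, b)] → w = 0.08
R2 (z=164.0): heavy=0.51 → w = 0.51
R3 (z=73.5): ¬cold=1−0.08=0.92, idle=0.64; AND[min(a, b)] → w = 0.64
R4 (z=21.4): ¬idle=1−0.64=0.36, normal=0.32; AND[min(a, b)] → w = 0.32
R5 (z=24.0): ¬idle=1−0.64=0.36, cold=0.08; AND[min(a, b)] → w = 0.08
Weighted average = (0.08·96.5 + 0.51·164.0 + 0.64·73.5 + 0.32·21.4 + 0.08·24.0) / (0.08 + 0.51 + 0.64 + 0.32 + 0.08)
  = 147.1680 / 1.6300 = 90.29

90.29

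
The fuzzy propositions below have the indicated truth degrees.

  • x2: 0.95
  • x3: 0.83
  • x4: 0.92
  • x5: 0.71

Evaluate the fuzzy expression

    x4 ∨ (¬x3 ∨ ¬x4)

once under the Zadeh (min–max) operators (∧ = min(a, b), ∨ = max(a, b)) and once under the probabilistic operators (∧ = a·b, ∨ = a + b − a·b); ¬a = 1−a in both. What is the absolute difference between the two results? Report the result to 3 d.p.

0.019

Under Zadeh (min–max):
  ¬x3 = 1 − 0.83 = 0.17
  ¬x4 = 1 − 0.92 = 0.08
  ¬x3 ∨ ¬x4 = max(a, b) on (0.17, 0.08) = 0.17
  x4 ∨ (¬x3 ∨ ¬x4) = max(a, b) on (0.92, 0.17) = 0.92
  → value = 0.9200
Under probabilistic:
  ¬x3 = 1 − 0.8300 = 0.1700
  ¬x4 = 1 − 0.9200 = 0.0800
  ¬x3 ∨ ¬x4 = a + b − a·b on (0.1700, 0.0800) = 0.2364
  x4 ∨ (¬x3 ∨ ¬x4) = a + b − a·b on (0.9200, 0.2364) = 0.9389
  → value = 0.9389
|0.9200 − 0.9389| = 0.019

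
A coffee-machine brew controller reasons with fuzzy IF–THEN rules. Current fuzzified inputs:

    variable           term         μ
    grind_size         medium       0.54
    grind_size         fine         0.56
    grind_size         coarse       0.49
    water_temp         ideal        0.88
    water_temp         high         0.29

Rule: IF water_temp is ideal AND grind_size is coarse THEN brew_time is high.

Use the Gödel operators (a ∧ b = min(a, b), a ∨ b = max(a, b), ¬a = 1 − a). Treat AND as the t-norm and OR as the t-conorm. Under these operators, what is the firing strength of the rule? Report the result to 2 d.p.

firing strength: ideal=0.88, coarse=0.49; AND[min(a, b)] → w = 0.49

0.49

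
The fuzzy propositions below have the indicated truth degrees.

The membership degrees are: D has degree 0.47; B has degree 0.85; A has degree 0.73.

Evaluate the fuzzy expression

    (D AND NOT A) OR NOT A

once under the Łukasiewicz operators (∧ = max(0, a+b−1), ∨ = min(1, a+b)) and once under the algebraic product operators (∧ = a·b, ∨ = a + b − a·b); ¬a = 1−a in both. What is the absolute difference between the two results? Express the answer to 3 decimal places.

0.093

Under Łukasiewicz:
  NOT A = 1 − 0.73 = 0.27
  D AND NOT A = max(0, a+b−1) on (0.47, 0.27) = 0.00
  NOT A = 1 − 0.73 = 0.27
  (D AND NOT A) OR NOT A = min(1, a+b) on (0.00, 0.27) = 0.27
  → value = 0.2700
Under algebraic product:
  NOT A = 1 − 0.7300 = 0.2700
  D AND NOT A = a·b on (0.4700, 0.2700) = 0.1269
  NOT A = 1 − 0.7300 = 0.2700
  (D AND NOT A) OR NOT A = a + b − a·b on (0.1269, 0.2700) = 0.3626
  → value = 0.3626
|0.2700 − 0.3626| = 0.093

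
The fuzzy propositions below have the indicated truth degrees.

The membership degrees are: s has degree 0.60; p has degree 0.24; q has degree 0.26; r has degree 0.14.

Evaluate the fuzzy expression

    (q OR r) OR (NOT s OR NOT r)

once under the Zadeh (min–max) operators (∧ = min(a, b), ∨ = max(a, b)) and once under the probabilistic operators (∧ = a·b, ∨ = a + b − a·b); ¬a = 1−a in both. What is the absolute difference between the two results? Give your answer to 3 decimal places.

0.087

Under Zadeh (min–max):
  q OR r = max(a, b) on (0.26, 0.14) = 0.26
  NOT s = 1 − 0.60 = 0.40
  NOT r = 1 − 0.14 = 0.86
  NOT s OR NOT r = max(a, b) on (0.40, 0.86) = 0.86
  (q OR r) OR (NOT s OR NOT r) = max(a, b) on (0.26, 0.86) = 0.86
  → value = 0.8600
Under probabilistic:
  q OR r = a + b − a·b on (0.2600, 0.1400) = 0.3636
  NOT s = 1 − 0.6000 = 0.4000
  NOT r = 1 − 0.1400 = 0.8600
  NOT s OR NOT r = a + b − a·b on (0.4000, 0.8600) = 0.9160
  (q OR r) OR (NOT s OR NOT r) = a + b − a·b on (0.3636, 0.9160) = 0.9465
  → value = 0.9465
|0.8600 − 0.9465| = 0.087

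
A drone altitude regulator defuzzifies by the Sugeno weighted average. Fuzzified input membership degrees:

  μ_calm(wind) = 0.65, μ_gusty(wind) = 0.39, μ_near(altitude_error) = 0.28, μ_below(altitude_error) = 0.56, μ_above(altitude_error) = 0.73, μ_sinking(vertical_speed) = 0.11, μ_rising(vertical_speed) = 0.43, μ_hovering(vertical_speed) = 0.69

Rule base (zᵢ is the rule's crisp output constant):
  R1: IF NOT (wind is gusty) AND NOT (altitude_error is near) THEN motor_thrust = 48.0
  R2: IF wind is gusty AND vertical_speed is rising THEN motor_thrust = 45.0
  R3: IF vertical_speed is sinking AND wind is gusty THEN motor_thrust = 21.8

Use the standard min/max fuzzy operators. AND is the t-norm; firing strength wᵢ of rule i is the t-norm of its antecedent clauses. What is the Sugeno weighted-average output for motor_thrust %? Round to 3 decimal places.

44.350

R1 (z=48.0): ¬gusty=1−0.39=0.61, ¬near=1−0.28=0.72; AND[min(a, b)] → w = 0.61
R2 (z=45.0): gusty=0.39, rising=0.43; AND[min(a, b)] → w = 0.39
R3 (z=21.8): sinking=0.11, gusty=0.39; AND[min(a, b)] → w = 0.11
Weighted average = (0.61·48.0 + 0.39·45.0 + 0.11·21.8) / (0.61 + 0.39 + 0.11)
  = 49.2280 / 1.1100 = 44.350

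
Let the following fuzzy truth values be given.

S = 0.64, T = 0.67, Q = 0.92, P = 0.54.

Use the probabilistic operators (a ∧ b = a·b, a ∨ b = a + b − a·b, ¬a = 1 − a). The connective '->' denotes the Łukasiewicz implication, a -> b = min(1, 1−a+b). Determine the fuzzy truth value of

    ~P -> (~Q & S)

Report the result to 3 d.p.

~P = 1 − 0.5400 = 0.4600
~Q = 1 − 0.9200 = 0.0800
~Q & S = a·b on (0.0800, 0.6400) = 0.0512
~P -> (~Q & S)  [Łukasiewicz: min(1, 1−a+b)] with a=0.4600, b=0.0512 → 0.5912

0.591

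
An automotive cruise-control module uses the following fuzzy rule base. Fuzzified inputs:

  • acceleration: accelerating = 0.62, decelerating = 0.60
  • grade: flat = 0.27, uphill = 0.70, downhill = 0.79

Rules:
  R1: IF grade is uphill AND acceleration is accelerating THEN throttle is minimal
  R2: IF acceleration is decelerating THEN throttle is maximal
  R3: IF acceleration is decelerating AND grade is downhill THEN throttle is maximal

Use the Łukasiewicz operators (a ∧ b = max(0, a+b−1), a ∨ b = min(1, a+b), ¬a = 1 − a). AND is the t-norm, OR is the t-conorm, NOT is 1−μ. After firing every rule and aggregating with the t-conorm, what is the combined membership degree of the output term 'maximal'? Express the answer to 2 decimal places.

0.99

R1: uphill=0.70, accelerating=0.62; AND[max(0, a+b−1)] → w = 0.32
R2: decelerating=0.60 → w = 0.60
R3: decelerating=0.60, downhill=0.79; AND[max(0, a+b−1)] → w = 0.39
Rules with consequent 'maximal': {R2, R3} → strengths 0.60, 0.39
Aggregate via t-conorm [min(1, a+b)]: 0.99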